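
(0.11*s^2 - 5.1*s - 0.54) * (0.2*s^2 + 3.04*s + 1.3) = 0.022*s^4 - 0.6856*s^3 - 15.469*s^2 - 8.2716*s - 0.702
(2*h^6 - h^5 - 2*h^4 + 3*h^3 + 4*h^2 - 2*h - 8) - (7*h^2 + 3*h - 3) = 2*h^6 - h^5 - 2*h^4 + 3*h^3 - 3*h^2 - 5*h - 5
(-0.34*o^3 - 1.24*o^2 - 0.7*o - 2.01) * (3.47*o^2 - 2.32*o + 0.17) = -1.1798*o^5 - 3.514*o^4 + 0.39*o^3 - 5.5615*o^2 + 4.5442*o - 0.3417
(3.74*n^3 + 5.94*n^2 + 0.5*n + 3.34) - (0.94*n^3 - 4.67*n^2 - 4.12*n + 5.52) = 2.8*n^3 + 10.61*n^2 + 4.62*n - 2.18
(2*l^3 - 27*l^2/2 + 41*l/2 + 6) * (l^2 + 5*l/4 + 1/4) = 2*l^5 - 11*l^4 + 33*l^3/8 + 113*l^2/4 + 101*l/8 + 3/2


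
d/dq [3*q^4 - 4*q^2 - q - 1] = 12*q^3 - 8*q - 1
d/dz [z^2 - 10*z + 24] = 2*z - 10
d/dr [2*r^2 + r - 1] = 4*r + 1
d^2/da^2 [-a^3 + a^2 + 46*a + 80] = 2 - 6*a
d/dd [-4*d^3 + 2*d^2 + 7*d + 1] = -12*d^2 + 4*d + 7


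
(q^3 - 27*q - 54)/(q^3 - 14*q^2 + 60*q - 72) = (q^2 + 6*q + 9)/(q^2 - 8*q + 12)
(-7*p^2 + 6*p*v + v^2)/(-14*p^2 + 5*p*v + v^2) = (p - v)/(2*p - v)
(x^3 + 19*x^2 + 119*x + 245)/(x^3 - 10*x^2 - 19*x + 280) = (x^2 + 14*x + 49)/(x^2 - 15*x + 56)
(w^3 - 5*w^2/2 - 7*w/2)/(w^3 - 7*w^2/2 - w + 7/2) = w/(w - 1)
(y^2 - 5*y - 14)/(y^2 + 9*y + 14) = (y - 7)/(y + 7)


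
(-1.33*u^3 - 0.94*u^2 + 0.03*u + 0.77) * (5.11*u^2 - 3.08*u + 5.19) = -6.7963*u^5 - 0.707*u^4 - 3.8542*u^3 - 1.0363*u^2 - 2.2159*u + 3.9963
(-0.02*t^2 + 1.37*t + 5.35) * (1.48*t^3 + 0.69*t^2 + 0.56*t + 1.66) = -0.0296*t^5 + 2.0138*t^4 + 8.8521*t^3 + 4.4255*t^2 + 5.2702*t + 8.881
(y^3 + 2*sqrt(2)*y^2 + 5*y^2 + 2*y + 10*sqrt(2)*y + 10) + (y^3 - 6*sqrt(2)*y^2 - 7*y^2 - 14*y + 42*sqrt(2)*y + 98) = 2*y^3 - 4*sqrt(2)*y^2 - 2*y^2 - 12*y + 52*sqrt(2)*y + 108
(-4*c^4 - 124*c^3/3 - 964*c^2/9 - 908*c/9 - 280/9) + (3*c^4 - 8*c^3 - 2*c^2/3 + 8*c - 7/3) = -c^4 - 148*c^3/3 - 970*c^2/9 - 836*c/9 - 301/9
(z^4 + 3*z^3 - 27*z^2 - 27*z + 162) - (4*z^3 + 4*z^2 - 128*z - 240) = z^4 - z^3 - 31*z^2 + 101*z + 402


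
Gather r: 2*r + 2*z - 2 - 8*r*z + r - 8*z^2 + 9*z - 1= r*(3 - 8*z) - 8*z^2 + 11*z - 3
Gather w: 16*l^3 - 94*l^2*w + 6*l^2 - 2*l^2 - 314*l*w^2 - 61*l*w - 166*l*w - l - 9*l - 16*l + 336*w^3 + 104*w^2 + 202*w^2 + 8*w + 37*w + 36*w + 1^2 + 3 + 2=16*l^3 + 4*l^2 - 26*l + 336*w^3 + w^2*(306 - 314*l) + w*(-94*l^2 - 227*l + 81) + 6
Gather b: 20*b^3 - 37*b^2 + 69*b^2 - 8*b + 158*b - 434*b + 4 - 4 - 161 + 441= 20*b^3 + 32*b^2 - 284*b + 280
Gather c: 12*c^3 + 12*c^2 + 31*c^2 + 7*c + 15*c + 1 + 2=12*c^3 + 43*c^2 + 22*c + 3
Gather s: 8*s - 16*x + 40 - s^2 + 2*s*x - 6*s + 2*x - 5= -s^2 + s*(2*x + 2) - 14*x + 35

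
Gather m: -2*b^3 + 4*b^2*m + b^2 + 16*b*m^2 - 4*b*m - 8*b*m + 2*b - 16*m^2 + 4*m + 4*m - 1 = -2*b^3 + b^2 + 2*b + m^2*(16*b - 16) + m*(4*b^2 - 12*b + 8) - 1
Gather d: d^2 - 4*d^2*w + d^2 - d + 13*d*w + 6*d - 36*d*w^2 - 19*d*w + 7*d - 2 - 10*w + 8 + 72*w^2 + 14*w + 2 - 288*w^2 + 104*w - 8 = d^2*(2 - 4*w) + d*(-36*w^2 - 6*w + 12) - 216*w^2 + 108*w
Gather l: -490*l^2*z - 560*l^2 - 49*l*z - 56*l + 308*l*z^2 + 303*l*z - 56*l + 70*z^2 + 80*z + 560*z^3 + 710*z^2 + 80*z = l^2*(-490*z - 560) + l*(308*z^2 + 254*z - 112) + 560*z^3 + 780*z^2 + 160*z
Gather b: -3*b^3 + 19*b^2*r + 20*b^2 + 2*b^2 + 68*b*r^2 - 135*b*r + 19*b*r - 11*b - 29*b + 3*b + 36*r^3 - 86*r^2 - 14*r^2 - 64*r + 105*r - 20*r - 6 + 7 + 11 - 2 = -3*b^3 + b^2*(19*r + 22) + b*(68*r^2 - 116*r - 37) + 36*r^3 - 100*r^2 + 21*r + 10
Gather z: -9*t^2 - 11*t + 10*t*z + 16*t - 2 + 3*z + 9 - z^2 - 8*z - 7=-9*t^2 + 5*t - z^2 + z*(10*t - 5)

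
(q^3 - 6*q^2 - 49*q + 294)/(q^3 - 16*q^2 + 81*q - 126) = (q + 7)/(q - 3)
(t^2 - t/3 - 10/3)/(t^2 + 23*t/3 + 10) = (t - 2)/(t + 6)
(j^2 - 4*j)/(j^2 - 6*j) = (j - 4)/(j - 6)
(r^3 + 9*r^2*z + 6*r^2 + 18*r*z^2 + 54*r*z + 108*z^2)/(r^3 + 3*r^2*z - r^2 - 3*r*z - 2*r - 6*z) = (r^2 + 6*r*z + 6*r + 36*z)/(r^2 - r - 2)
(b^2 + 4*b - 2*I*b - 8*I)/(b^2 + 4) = (b + 4)/(b + 2*I)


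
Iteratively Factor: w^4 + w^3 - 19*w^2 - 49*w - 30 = (w - 5)*(w^3 + 6*w^2 + 11*w + 6) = (w - 5)*(w + 3)*(w^2 + 3*w + 2) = (w - 5)*(w + 1)*(w + 3)*(w + 2)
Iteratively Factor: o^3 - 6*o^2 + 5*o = (o - 5)*(o^2 - o) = o*(o - 5)*(o - 1)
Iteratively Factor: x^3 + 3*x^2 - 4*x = (x + 4)*(x^2 - x) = (x - 1)*(x + 4)*(x)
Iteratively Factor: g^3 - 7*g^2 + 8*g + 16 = (g - 4)*(g^2 - 3*g - 4) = (g - 4)*(g + 1)*(g - 4)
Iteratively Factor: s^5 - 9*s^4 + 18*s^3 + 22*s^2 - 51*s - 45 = (s - 3)*(s^4 - 6*s^3 + 22*s + 15) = (s - 5)*(s - 3)*(s^3 - s^2 - 5*s - 3) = (s - 5)*(s - 3)^2*(s^2 + 2*s + 1) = (s - 5)*(s - 3)^2*(s + 1)*(s + 1)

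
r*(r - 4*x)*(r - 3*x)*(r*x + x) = r^4*x - 7*r^3*x^2 + r^3*x + 12*r^2*x^3 - 7*r^2*x^2 + 12*r*x^3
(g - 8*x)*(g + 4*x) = g^2 - 4*g*x - 32*x^2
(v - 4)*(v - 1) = v^2 - 5*v + 4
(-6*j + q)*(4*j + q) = -24*j^2 - 2*j*q + q^2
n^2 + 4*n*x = n*(n + 4*x)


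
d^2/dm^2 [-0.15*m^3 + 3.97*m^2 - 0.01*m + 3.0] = 7.94 - 0.9*m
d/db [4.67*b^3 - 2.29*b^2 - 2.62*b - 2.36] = 14.01*b^2 - 4.58*b - 2.62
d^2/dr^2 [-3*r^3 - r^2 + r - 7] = -18*r - 2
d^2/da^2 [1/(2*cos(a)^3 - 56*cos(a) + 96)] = ((3*cos(a)^2 - 28)^2*sin(a)^2 + (9*cos(a)^2 - 34)*(cos(a)^3 - 28*cos(a) + 48)*cos(a)/2)/(cos(a)^3 - 28*cos(a) + 48)^3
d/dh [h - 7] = 1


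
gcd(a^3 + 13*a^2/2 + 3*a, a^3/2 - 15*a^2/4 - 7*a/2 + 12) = 1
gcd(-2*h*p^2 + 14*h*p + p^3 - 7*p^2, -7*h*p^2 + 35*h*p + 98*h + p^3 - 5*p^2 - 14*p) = p - 7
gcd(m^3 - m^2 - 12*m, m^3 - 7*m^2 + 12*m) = m^2 - 4*m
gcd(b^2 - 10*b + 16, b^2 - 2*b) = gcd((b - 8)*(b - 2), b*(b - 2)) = b - 2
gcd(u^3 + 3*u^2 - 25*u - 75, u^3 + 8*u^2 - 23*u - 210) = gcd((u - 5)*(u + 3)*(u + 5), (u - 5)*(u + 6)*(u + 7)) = u - 5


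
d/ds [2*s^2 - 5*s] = 4*s - 5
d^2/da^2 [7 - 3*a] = 0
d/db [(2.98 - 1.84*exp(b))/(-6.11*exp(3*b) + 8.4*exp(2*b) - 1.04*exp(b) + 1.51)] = (-22.4848*exp(3*b) + 70.0794*exp(2*b) - 50.064*exp(b) + 0.3208)*exp(b)/(37.3321*exp(6*b) - 102.648*exp(5*b) + 83.2688*exp(4*b) - 35.9242*exp(3*b) + 26.4496*exp(2*b) - 3.1408*exp(b) + 2.2801)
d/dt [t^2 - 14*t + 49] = 2*t - 14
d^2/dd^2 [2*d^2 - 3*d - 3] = 4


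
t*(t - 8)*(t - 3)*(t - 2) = t^4 - 13*t^3 + 46*t^2 - 48*t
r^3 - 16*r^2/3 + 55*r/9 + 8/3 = (r - 3)*(r - 8/3)*(r + 1/3)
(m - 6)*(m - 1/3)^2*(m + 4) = m^4 - 8*m^3/3 - 203*m^2/9 + 142*m/9 - 8/3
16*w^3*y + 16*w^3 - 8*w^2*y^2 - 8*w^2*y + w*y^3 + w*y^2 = (-4*w + y)^2*(w*y + w)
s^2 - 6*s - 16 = (s - 8)*(s + 2)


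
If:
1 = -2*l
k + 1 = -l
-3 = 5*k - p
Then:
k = -1/2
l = -1/2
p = 1/2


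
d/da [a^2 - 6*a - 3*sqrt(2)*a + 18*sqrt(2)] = 2*a - 6 - 3*sqrt(2)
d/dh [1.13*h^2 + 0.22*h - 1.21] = 2.26*h + 0.22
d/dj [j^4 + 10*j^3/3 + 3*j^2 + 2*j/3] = 4*j^3 + 10*j^2 + 6*j + 2/3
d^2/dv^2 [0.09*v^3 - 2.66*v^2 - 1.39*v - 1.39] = 0.54*v - 5.32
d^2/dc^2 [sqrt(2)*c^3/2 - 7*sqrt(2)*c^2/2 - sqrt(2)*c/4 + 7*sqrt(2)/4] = sqrt(2)*(3*c - 7)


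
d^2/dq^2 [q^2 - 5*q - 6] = 2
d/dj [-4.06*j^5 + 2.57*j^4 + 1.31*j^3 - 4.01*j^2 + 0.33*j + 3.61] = -20.3*j^4 + 10.28*j^3 + 3.93*j^2 - 8.02*j + 0.33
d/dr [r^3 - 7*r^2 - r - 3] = 3*r^2 - 14*r - 1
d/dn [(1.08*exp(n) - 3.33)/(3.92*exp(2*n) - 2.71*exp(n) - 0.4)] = (-4.2336*exp(2*n) + 26.1072*exp(n) - 9.4563)*exp(n)/(15.3664*exp(4*n) - 21.2464*exp(3*n) + 4.2081*exp(2*n) + 2.168*exp(n) + 0.16)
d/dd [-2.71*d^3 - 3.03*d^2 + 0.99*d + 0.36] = -8.13*d^2 - 6.06*d + 0.99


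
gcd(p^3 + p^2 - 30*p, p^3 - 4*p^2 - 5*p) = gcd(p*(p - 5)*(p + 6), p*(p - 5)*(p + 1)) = p^2 - 5*p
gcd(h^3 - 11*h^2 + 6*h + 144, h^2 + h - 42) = h - 6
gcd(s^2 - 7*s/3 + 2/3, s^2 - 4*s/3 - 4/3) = s - 2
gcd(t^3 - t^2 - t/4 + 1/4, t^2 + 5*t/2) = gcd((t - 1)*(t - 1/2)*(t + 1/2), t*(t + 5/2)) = 1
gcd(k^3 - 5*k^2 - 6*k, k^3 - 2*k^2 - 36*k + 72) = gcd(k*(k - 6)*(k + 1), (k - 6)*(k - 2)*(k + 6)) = k - 6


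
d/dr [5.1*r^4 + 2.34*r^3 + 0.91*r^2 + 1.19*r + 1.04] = 20.4*r^3 + 7.02*r^2 + 1.82*r + 1.19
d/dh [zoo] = 0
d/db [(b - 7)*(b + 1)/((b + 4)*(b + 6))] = 2*(8*b^2 + 31*b - 37)/(b^4 + 20*b^3 + 148*b^2 + 480*b + 576)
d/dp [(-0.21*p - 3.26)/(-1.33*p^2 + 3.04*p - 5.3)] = (-0.2793*p^2 - 8.6716*p + 11.0234)/(1.7689*p^4 - 8.0864*p^3 + 23.3396*p^2 - 32.224*p + 28.09)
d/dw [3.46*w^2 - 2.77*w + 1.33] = 6.92*w - 2.77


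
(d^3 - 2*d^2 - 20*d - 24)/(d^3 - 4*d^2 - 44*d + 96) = (d^3 - 2*d^2 - 20*d - 24)/(d^3 - 4*d^2 - 44*d + 96)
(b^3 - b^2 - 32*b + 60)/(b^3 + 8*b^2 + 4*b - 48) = (b - 5)/(b + 4)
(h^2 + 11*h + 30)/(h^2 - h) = (h^2 + 11*h + 30)/(h*(h - 1))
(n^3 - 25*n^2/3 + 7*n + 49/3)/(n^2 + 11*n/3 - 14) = (n^2 - 6*n - 7)/(n + 6)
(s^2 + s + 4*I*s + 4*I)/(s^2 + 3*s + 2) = (s + 4*I)/(s + 2)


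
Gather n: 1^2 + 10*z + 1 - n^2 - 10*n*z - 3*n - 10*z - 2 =-n^2 + n*(-10*z - 3)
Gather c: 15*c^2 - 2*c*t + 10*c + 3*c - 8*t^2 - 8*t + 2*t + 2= 15*c^2 + c*(13 - 2*t) - 8*t^2 - 6*t + 2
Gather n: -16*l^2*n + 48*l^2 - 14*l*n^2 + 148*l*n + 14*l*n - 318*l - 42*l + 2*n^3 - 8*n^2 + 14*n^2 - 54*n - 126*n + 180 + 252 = 48*l^2 - 360*l + 2*n^3 + n^2*(6 - 14*l) + n*(-16*l^2 + 162*l - 180) + 432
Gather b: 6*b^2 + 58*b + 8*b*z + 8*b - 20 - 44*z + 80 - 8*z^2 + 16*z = 6*b^2 + b*(8*z + 66) - 8*z^2 - 28*z + 60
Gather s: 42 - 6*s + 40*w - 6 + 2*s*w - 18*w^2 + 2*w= s*(2*w - 6) - 18*w^2 + 42*w + 36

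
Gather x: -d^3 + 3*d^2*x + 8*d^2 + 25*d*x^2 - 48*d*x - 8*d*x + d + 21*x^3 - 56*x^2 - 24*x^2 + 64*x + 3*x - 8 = -d^3 + 8*d^2 + d + 21*x^3 + x^2*(25*d - 80) + x*(3*d^2 - 56*d + 67) - 8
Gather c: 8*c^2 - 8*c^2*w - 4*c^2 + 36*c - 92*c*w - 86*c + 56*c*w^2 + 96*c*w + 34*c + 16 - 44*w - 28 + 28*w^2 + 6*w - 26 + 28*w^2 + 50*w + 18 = c^2*(4 - 8*w) + c*(56*w^2 + 4*w - 16) + 56*w^2 + 12*w - 20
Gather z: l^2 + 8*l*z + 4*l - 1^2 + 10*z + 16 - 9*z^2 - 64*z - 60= l^2 + 4*l - 9*z^2 + z*(8*l - 54) - 45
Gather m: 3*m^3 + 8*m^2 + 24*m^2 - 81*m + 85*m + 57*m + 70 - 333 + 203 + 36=3*m^3 + 32*m^2 + 61*m - 24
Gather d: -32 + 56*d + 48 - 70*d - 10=6 - 14*d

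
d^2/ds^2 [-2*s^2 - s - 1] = -4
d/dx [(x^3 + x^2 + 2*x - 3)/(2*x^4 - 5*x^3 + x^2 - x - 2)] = (-2*x^6 - 4*x^5 - 6*x^4 + 42*x^3 - 54*x^2 + 2*x - 7)/(4*x^8 - 20*x^7 + 29*x^6 - 14*x^5 + 3*x^4 + 18*x^3 - 3*x^2 + 4*x + 4)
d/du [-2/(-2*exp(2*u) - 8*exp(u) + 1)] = 8*(-exp(u) - 2)*exp(u)/(2*exp(2*u) + 8*exp(u) - 1)^2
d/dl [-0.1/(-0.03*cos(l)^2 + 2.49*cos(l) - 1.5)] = (0.006*cos(l) - 0.249)*sin(l)/(0.03*cos(l)^2 - 2.49*cos(l) + 1.5)^2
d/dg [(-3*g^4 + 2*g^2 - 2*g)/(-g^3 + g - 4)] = (-g*(3*g^2 - 1)*(3*g^3 - 2*g + 2) + 2*(g^3 - g + 4)*(6*g^3 - 2*g + 1))/(g^3 - g + 4)^2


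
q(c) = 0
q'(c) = 0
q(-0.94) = 0.00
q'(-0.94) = 0.00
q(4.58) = 0.00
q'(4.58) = 0.00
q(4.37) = 0.00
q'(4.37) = 0.00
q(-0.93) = 0.00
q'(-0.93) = 0.00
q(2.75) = 0.00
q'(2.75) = 0.00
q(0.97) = 0.00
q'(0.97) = 0.00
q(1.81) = 0.00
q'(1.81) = 0.00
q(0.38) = 0.00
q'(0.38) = 0.00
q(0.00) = 0.00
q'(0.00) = 0.00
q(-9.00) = 0.00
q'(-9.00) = 0.00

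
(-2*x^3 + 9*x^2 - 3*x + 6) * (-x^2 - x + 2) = 2*x^5 - 7*x^4 - 10*x^3 + 15*x^2 - 12*x + 12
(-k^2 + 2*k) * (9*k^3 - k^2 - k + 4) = -9*k^5 + 19*k^4 - k^3 - 6*k^2 + 8*k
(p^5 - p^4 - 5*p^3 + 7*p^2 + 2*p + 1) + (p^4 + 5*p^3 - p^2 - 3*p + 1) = p^5 + 6*p^2 - p + 2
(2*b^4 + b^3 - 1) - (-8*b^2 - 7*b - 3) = 2*b^4 + b^3 + 8*b^2 + 7*b + 2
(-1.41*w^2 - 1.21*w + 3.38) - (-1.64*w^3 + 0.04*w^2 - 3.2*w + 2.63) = 1.64*w^3 - 1.45*w^2 + 1.99*w + 0.75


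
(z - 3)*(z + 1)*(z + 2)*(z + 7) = z^4 + 7*z^3 - 7*z^2 - 55*z - 42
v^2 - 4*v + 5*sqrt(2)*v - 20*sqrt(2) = (v - 4)*(v + 5*sqrt(2))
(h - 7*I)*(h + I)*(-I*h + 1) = -I*h^3 - 5*h^2 - 13*I*h + 7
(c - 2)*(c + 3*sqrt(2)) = c^2 - 2*c + 3*sqrt(2)*c - 6*sqrt(2)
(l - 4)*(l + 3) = l^2 - l - 12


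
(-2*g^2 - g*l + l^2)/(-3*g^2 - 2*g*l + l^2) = (2*g - l)/(3*g - l)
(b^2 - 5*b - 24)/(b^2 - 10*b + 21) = (b^2 - 5*b - 24)/(b^2 - 10*b + 21)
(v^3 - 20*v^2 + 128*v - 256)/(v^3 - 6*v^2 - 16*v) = (v^2 - 12*v + 32)/(v*(v + 2))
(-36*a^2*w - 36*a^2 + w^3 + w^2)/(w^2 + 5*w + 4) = (-36*a^2 + w^2)/(w + 4)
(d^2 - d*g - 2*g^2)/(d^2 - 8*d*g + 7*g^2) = (d^2 - d*g - 2*g^2)/(d^2 - 8*d*g + 7*g^2)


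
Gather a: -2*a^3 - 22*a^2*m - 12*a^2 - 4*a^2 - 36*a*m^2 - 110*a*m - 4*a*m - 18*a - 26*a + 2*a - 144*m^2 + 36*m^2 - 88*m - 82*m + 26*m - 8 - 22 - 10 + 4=-2*a^3 + a^2*(-22*m - 16) + a*(-36*m^2 - 114*m - 42) - 108*m^2 - 144*m - 36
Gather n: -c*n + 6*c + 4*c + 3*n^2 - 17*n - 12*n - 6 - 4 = 10*c + 3*n^2 + n*(-c - 29) - 10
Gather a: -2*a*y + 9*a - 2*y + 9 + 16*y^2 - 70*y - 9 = a*(9 - 2*y) + 16*y^2 - 72*y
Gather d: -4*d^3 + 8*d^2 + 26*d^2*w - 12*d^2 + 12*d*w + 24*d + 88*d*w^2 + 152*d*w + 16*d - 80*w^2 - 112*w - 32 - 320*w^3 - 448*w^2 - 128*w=-4*d^3 + d^2*(26*w - 4) + d*(88*w^2 + 164*w + 40) - 320*w^3 - 528*w^2 - 240*w - 32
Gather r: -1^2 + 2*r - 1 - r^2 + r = -r^2 + 3*r - 2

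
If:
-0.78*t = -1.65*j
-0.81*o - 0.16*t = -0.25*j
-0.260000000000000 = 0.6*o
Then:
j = 3.97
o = -0.43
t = 8.39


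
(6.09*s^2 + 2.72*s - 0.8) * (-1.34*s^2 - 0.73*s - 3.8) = -8.1606*s^4 - 8.0905*s^3 - 24.0556*s^2 - 9.752*s + 3.04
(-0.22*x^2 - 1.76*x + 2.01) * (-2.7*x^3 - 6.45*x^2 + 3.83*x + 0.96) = 0.594*x^5 + 6.171*x^4 + 5.0824*x^3 - 19.9165*x^2 + 6.0087*x + 1.9296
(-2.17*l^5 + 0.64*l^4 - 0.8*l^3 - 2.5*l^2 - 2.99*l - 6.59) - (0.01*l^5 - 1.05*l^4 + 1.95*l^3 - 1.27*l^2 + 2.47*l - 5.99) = -2.18*l^5 + 1.69*l^4 - 2.75*l^3 - 1.23*l^2 - 5.46*l - 0.6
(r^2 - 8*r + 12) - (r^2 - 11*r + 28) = 3*r - 16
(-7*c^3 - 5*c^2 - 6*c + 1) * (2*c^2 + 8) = -14*c^5 - 10*c^4 - 68*c^3 - 38*c^2 - 48*c + 8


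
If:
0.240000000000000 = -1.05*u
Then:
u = -0.23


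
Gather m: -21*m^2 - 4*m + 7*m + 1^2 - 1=-21*m^2 + 3*m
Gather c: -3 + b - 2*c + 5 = b - 2*c + 2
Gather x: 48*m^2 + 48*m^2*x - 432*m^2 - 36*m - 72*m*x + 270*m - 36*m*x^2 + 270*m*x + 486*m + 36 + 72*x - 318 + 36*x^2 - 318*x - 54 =-384*m^2 + 720*m + x^2*(36 - 36*m) + x*(48*m^2 + 198*m - 246) - 336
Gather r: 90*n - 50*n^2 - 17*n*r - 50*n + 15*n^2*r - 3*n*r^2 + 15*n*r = -50*n^2 - 3*n*r^2 + 40*n + r*(15*n^2 - 2*n)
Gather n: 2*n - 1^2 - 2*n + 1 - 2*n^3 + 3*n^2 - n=-2*n^3 + 3*n^2 - n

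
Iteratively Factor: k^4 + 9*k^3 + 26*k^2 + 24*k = (k)*(k^3 + 9*k^2 + 26*k + 24) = k*(k + 2)*(k^2 + 7*k + 12) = k*(k + 2)*(k + 4)*(k + 3)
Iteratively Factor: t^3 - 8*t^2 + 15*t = (t - 5)*(t^2 - 3*t) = (t - 5)*(t - 3)*(t)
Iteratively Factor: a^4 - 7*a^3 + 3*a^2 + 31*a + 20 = (a - 4)*(a^3 - 3*a^2 - 9*a - 5) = (a - 5)*(a - 4)*(a^2 + 2*a + 1) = (a - 5)*(a - 4)*(a + 1)*(a + 1)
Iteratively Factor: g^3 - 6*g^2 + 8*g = (g - 4)*(g^2 - 2*g) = (g - 4)*(g - 2)*(g)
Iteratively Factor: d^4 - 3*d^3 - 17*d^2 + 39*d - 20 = (d + 4)*(d^3 - 7*d^2 + 11*d - 5) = (d - 1)*(d + 4)*(d^2 - 6*d + 5) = (d - 5)*(d - 1)*(d + 4)*(d - 1)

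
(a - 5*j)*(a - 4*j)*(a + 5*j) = a^3 - 4*a^2*j - 25*a*j^2 + 100*j^3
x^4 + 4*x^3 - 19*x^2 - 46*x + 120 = (x - 3)*(x - 2)*(x + 4)*(x + 5)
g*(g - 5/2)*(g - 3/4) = g^3 - 13*g^2/4 + 15*g/8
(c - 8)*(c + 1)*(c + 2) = c^3 - 5*c^2 - 22*c - 16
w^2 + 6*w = w*(w + 6)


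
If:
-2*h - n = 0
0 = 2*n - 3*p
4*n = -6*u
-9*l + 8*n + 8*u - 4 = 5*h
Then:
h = 3*u/4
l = -31*u/36 - 4/9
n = -3*u/2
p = -u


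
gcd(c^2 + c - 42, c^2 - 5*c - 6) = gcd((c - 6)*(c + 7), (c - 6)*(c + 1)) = c - 6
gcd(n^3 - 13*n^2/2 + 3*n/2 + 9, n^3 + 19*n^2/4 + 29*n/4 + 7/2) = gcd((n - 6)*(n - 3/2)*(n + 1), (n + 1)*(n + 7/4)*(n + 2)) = n + 1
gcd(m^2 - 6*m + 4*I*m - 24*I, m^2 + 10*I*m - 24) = m + 4*I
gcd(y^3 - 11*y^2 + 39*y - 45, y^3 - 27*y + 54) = y^2 - 6*y + 9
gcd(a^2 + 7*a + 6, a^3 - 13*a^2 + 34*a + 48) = a + 1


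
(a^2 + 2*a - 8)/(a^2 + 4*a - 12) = (a + 4)/(a + 6)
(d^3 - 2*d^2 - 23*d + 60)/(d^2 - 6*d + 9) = (d^2 + d - 20)/(d - 3)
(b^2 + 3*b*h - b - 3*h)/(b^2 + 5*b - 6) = (b + 3*h)/(b + 6)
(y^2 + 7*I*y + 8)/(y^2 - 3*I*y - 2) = (y + 8*I)/(y - 2*I)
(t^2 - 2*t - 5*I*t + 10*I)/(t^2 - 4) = (t - 5*I)/(t + 2)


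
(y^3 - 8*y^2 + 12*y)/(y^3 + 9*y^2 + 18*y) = (y^2 - 8*y + 12)/(y^2 + 9*y + 18)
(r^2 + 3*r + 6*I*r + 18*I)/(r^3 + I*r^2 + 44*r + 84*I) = (r + 3)/(r^2 - 5*I*r + 14)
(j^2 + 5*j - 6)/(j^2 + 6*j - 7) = (j + 6)/(j + 7)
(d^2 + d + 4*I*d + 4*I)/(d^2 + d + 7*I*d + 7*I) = (d + 4*I)/(d + 7*I)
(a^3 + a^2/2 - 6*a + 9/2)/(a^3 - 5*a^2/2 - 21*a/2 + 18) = (a - 1)/(a - 4)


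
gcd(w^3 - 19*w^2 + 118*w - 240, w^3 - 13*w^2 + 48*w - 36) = w - 6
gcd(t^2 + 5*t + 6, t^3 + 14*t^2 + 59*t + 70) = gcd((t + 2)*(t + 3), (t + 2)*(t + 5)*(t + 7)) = t + 2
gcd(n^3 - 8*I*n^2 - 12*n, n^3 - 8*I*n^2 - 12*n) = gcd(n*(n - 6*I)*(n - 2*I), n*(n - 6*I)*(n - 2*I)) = n^3 - 8*I*n^2 - 12*n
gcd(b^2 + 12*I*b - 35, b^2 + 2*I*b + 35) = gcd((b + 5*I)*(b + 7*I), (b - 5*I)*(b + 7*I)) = b + 7*I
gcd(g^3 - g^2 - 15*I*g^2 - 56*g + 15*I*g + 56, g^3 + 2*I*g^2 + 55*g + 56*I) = g - 7*I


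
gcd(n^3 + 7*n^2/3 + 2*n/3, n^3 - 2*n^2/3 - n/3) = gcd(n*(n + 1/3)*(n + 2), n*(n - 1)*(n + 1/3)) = n^2 + n/3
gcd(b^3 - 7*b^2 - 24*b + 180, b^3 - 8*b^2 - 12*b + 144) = b^2 - 12*b + 36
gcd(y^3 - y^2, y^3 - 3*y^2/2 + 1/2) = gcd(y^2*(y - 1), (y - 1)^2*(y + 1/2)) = y - 1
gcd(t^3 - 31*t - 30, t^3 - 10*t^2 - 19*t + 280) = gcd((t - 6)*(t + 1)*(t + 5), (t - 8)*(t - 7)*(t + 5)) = t + 5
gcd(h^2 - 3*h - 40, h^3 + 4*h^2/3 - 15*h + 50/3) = h + 5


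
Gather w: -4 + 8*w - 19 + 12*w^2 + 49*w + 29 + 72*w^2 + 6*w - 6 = 84*w^2 + 63*w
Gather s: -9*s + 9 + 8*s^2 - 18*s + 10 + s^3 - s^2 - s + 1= s^3 + 7*s^2 - 28*s + 20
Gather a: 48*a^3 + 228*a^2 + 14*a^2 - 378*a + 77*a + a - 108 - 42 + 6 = 48*a^3 + 242*a^2 - 300*a - 144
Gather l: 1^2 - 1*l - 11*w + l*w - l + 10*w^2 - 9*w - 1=l*(w - 2) + 10*w^2 - 20*w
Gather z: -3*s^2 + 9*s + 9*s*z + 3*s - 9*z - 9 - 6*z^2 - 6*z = -3*s^2 + 12*s - 6*z^2 + z*(9*s - 15) - 9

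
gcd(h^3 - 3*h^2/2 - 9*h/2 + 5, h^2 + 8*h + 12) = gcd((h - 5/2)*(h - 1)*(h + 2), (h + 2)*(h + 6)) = h + 2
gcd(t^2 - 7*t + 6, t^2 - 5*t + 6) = 1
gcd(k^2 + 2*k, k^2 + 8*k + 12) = k + 2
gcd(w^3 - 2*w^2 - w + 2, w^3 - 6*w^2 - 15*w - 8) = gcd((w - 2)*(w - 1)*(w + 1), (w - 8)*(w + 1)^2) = w + 1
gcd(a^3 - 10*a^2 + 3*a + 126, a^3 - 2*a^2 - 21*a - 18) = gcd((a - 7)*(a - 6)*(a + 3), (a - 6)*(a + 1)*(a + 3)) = a^2 - 3*a - 18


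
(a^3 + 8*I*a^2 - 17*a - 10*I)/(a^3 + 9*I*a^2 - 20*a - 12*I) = (a + 5*I)/(a + 6*I)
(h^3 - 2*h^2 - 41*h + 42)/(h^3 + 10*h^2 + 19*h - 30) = (h - 7)/(h + 5)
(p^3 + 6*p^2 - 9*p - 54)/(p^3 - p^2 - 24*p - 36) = (p^2 + 3*p - 18)/(p^2 - 4*p - 12)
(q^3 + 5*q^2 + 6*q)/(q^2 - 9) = q*(q + 2)/(q - 3)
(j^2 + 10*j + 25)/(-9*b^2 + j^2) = (-j^2 - 10*j - 25)/(9*b^2 - j^2)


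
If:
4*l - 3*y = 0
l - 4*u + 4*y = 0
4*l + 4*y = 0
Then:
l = 0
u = 0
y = 0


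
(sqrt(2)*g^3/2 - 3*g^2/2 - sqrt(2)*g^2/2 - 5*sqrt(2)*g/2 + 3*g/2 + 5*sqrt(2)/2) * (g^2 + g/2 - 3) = sqrt(2)*g^5/2 - 3*g^4/2 - sqrt(2)*g^4/4 - 17*sqrt(2)*g^3/4 + 3*g^3/4 + 11*sqrt(2)*g^2/4 + 21*g^2/4 - 9*g/2 + 35*sqrt(2)*g/4 - 15*sqrt(2)/2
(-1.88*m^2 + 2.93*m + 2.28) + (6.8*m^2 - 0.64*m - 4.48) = 4.92*m^2 + 2.29*m - 2.2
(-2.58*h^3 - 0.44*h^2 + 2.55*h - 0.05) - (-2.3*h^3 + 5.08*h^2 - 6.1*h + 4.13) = -0.28*h^3 - 5.52*h^2 + 8.65*h - 4.18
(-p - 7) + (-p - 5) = -2*p - 12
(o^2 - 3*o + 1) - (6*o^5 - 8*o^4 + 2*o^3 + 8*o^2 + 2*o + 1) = -6*o^5 + 8*o^4 - 2*o^3 - 7*o^2 - 5*o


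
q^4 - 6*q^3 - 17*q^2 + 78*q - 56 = (q - 7)*(q - 2)*(q - 1)*(q + 4)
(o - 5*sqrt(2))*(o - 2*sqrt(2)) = o^2 - 7*sqrt(2)*o + 20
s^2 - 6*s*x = s*(s - 6*x)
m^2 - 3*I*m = m*(m - 3*I)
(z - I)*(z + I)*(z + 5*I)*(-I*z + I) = -I*z^4 + 5*z^3 + I*z^3 - 5*z^2 - I*z^2 + 5*z + I*z - 5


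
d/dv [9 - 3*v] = -3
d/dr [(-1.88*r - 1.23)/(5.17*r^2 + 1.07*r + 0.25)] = (9.7196*r^2 + 12.7182*r + 0.8461)/(26.7289*r^4 + 11.0638*r^3 + 3.7299*r^2 + 0.535*r + 0.0625)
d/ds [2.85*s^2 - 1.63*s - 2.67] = 5.7*s - 1.63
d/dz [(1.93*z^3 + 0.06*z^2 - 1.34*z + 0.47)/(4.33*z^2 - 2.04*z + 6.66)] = (8.3569*z^4 - 7.8744*z^3 + 44.2412*z^2 - 3.271*z - 7.9656)/(18.7489*z^4 - 17.6664*z^3 + 61.8372*z^2 - 27.1728*z + 44.3556)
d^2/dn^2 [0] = 0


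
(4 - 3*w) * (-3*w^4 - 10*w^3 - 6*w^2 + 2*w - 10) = 9*w^5 + 18*w^4 - 22*w^3 - 30*w^2 + 38*w - 40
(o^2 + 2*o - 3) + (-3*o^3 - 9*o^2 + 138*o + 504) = -3*o^3 - 8*o^2 + 140*o + 501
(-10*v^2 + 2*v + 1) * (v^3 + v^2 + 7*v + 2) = -10*v^5 - 8*v^4 - 67*v^3 - 5*v^2 + 11*v + 2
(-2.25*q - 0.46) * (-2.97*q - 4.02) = 6.6825*q^2 + 10.4112*q + 1.8492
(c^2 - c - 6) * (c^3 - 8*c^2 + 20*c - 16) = c^5 - 9*c^4 + 22*c^3 + 12*c^2 - 104*c + 96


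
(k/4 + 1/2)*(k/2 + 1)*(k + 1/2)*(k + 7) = k^4/8 + 23*k^3/16 + 75*k^2/16 + 11*k/2 + 7/4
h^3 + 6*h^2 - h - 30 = (h - 2)*(h + 3)*(h + 5)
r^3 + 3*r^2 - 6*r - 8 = (r - 2)*(r + 1)*(r + 4)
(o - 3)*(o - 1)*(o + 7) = o^3 + 3*o^2 - 25*o + 21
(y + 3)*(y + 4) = y^2 + 7*y + 12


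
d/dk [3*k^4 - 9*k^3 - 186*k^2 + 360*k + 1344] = 12*k^3 - 27*k^2 - 372*k + 360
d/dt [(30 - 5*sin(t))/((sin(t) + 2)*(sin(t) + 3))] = 5*(sin(t)^2 - 12*sin(t) - 36)*cos(t)/((sin(t) + 2)^2*(sin(t) + 3)^2)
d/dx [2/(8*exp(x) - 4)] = -exp(x)/(2*exp(x) - 1)^2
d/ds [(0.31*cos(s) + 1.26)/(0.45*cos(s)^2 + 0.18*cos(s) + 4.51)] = (0.1395*cos(s)^2 + 1.134*cos(s) - 1.1713)*sin(s)/(0.2025*cos(s)^4 + 0.162*cos(s)^3 + 4.0914*cos(s)^2 + 1.6236*cos(s) + 20.3401)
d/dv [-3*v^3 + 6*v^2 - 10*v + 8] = -9*v^2 + 12*v - 10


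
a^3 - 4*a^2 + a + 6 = (a - 3)*(a - 2)*(a + 1)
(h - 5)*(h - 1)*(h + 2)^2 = h^4 - 2*h^3 - 15*h^2 - 4*h + 20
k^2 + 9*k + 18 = (k + 3)*(k + 6)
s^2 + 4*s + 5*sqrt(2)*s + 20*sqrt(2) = (s + 4)*(s + 5*sqrt(2))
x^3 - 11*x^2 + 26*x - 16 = (x - 8)*(x - 2)*(x - 1)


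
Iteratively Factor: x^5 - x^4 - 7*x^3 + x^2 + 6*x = (x - 3)*(x^4 + 2*x^3 - x^2 - 2*x) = x*(x - 3)*(x^3 + 2*x^2 - x - 2) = x*(x - 3)*(x - 1)*(x^2 + 3*x + 2) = x*(x - 3)*(x - 1)*(x + 2)*(x + 1)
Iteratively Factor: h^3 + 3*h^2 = (h)*(h^2 + 3*h) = h*(h + 3)*(h)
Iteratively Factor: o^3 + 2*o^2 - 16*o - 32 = (o + 4)*(o^2 - 2*o - 8) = (o + 2)*(o + 4)*(o - 4)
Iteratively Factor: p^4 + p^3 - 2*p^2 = (p)*(p^3 + p^2 - 2*p) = p^2*(p^2 + p - 2) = p^2*(p + 2)*(p - 1)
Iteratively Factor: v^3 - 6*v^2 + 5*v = (v)*(v^2 - 6*v + 5) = v*(v - 5)*(v - 1)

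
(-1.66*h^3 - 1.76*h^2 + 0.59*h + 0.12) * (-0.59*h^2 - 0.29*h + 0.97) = 0.9794*h^5 + 1.5198*h^4 - 1.4479*h^3 - 1.9491*h^2 + 0.5375*h + 0.1164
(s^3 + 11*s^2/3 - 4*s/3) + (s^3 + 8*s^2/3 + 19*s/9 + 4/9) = 2*s^3 + 19*s^2/3 + 7*s/9 + 4/9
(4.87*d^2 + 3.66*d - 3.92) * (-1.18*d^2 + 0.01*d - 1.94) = -5.7466*d^4 - 4.2701*d^3 - 4.7856*d^2 - 7.1396*d + 7.6048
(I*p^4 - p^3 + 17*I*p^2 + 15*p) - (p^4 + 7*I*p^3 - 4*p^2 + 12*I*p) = -p^4 + I*p^4 - p^3 - 7*I*p^3 + 4*p^2 + 17*I*p^2 + 15*p - 12*I*p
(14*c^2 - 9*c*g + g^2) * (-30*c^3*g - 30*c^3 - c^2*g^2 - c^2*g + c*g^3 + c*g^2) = -420*c^5*g - 420*c^5 + 256*c^4*g^2 + 256*c^4*g - 7*c^3*g^3 - 7*c^3*g^2 - 10*c^2*g^4 - 10*c^2*g^3 + c*g^5 + c*g^4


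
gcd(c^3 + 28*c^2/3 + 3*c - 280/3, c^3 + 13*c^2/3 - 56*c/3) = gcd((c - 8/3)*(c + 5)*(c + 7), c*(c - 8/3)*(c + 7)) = c^2 + 13*c/3 - 56/3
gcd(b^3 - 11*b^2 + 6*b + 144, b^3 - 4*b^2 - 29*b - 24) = b^2 - 5*b - 24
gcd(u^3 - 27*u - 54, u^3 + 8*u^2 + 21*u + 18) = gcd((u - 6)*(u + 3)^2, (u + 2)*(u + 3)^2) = u^2 + 6*u + 9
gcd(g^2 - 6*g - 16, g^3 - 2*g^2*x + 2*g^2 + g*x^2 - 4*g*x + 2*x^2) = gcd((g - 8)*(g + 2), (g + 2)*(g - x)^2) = g + 2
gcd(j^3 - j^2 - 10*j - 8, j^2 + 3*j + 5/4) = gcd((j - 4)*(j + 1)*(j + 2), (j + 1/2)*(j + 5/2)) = 1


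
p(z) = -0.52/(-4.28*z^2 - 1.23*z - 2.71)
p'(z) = -0.52*(8.56*z + 1.23)/(-4.28*z^2 - 1.23*z - 2.71)^2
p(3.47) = 0.01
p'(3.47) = -0.00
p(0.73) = 0.09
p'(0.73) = -0.11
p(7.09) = 0.00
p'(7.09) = -0.00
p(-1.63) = 0.04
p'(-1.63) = 0.05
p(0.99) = 0.06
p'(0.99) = -0.08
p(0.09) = 0.18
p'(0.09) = -0.13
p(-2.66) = 0.02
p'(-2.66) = 0.01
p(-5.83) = 0.00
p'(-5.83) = 0.00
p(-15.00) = 0.00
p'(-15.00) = 0.00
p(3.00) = 0.01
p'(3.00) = -0.01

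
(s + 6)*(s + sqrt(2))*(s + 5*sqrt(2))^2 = s^4 + 6*s^3 + 11*sqrt(2)*s^3 + 70*s^2 + 66*sqrt(2)*s^2 + 50*sqrt(2)*s + 420*s + 300*sqrt(2)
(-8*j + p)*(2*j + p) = -16*j^2 - 6*j*p + p^2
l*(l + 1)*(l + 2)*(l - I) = l^4 + 3*l^3 - I*l^3 + 2*l^2 - 3*I*l^2 - 2*I*l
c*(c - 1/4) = c^2 - c/4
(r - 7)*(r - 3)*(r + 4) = r^3 - 6*r^2 - 19*r + 84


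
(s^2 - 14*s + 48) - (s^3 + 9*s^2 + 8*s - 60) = -s^3 - 8*s^2 - 22*s + 108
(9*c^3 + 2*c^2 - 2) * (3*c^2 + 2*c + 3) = 27*c^5 + 24*c^4 + 31*c^3 - 4*c - 6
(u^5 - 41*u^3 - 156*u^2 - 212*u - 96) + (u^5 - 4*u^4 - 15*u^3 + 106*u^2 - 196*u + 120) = 2*u^5 - 4*u^4 - 56*u^3 - 50*u^2 - 408*u + 24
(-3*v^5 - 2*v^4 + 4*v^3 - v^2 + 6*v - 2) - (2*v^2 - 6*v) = -3*v^5 - 2*v^4 + 4*v^3 - 3*v^2 + 12*v - 2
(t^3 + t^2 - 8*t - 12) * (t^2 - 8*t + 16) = t^5 - 7*t^4 + 68*t^2 - 32*t - 192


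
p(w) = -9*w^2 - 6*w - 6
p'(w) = -18*w - 6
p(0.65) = -13.70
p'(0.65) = -17.70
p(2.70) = -87.81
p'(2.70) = -54.60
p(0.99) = -20.76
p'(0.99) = -23.82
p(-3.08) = -72.90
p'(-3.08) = 49.44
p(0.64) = -13.53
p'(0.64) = -17.52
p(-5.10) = -209.49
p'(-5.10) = 85.80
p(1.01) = -21.24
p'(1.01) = -24.18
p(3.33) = -125.78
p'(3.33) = -65.94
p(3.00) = -105.00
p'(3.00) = -60.00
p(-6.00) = -294.00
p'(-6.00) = 102.00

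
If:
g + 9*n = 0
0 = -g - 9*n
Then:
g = -9*n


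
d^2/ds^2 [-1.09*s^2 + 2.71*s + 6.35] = -2.18000000000000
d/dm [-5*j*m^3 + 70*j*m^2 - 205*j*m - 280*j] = 5*j*(-3*m^2 + 28*m - 41)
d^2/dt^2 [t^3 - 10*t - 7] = 6*t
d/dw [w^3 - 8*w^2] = w*(3*w - 16)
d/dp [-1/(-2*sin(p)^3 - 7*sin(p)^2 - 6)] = -2*(3*sin(p) + 7)*sin(p)*cos(p)/(2*sin(p)^3 + 7*sin(p)^2 + 6)^2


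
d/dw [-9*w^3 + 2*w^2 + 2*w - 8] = -27*w^2 + 4*w + 2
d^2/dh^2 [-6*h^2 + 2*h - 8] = -12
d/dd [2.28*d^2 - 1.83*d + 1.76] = 4.56*d - 1.83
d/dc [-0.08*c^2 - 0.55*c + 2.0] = -0.16*c - 0.55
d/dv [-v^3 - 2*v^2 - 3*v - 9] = -3*v^2 - 4*v - 3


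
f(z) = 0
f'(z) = 0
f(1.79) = 0.00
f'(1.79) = 0.00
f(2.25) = 0.00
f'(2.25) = 0.00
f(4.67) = 0.00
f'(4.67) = 0.00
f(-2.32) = 0.00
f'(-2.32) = 0.00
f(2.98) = 0.00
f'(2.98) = 0.00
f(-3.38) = 0.00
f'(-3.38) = 0.00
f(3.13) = 0.00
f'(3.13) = 0.00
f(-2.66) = 0.00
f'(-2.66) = 0.00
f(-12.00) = 0.00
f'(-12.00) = 0.00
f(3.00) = 0.00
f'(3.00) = 0.00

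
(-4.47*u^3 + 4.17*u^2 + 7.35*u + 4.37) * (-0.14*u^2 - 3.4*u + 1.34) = 0.6258*u^5 + 14.6142*u^4 - 21.1968*u^3 - 20.014*u^2 - 5.009*u + 5.8558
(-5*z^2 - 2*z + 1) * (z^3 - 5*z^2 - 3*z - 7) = -5*z^5 + 23*z^4 + 26*z^3 + 36*z^2 + 11*z - 7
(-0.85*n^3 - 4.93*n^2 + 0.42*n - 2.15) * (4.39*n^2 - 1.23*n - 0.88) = -3.7315*n^5 - 20.5972*n^4 + 8.6557*n^3 - 5.6167*n^2 + 2.2749*n + 1.892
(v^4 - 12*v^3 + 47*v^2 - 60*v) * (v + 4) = v^5 - 8*v^4 - v^3 + 128*v^2 - 240*v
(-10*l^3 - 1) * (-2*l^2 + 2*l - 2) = 20*l^5 - 20*l^4 + 20*l^3 + 2*l^2 - 2*l + 2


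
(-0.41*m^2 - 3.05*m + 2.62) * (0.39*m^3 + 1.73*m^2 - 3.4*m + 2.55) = -0.1599*m^5 - 1.8988*m^4 - 2.8607*m^3 + 13.8571*m^2 - 16.6855*m + 6.681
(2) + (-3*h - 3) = -3*h - 1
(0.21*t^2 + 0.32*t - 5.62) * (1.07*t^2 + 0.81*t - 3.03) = 0.2247*t^4 + 0.5125*t^3 - 6.3905*t^2 - 5.5218*t + 17.0286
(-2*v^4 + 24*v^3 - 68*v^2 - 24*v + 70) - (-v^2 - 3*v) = -2*v^4 + 24*v^3 - 67*v^2 - 21*v + 70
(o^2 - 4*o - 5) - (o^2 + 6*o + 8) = -10*o - 13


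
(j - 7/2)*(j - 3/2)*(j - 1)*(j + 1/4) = j^4 - 23*j^3/4 + 35*j^2/4 - 43*j/16 - 21/16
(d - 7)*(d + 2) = d^2 - 5*d - 14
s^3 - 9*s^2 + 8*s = s*(s - 8)*(s - 1)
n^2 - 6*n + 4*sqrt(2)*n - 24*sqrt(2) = (n - 6)*(n + 4*sqrt(2))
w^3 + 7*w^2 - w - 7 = (w - 1)*(w + 1)*(w + 7)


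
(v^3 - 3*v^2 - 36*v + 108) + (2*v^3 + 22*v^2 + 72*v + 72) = 3*v^3 + 19*v^2 + 36*v + 180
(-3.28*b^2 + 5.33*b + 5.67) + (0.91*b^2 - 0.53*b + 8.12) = -2.37*b^2 + 4.8*b + 13.79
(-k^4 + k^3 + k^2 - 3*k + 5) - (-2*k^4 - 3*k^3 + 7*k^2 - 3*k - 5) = k^4 + 4*k^3 - 6*k^2 + 10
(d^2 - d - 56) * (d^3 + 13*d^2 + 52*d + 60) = d^5 + 12*d^4 - 17*d^3 - 720*d^2 - 2972*d - 3360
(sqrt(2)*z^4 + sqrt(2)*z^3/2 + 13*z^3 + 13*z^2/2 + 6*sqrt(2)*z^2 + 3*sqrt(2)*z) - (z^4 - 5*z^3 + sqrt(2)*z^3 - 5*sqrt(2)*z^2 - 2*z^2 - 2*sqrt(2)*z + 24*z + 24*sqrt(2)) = -z^4 + sqrt(2)*z^4 - sqrt(2)*z^3/2 + 18*z^3 + 17*z^2/2 + 11*sqrt(2)*z^2 - 24*z + 5*sqrt(2)*z - 24*sqrt(2)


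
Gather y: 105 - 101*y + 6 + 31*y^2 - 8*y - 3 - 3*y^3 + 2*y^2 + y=-3*y^3 + 33*y^2 - 108*y + 108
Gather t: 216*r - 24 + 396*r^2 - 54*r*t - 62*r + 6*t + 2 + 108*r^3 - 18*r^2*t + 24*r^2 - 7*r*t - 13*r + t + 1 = 108*r^3 + 420*r^2 + 141*r + t*(-18*r^2 - 61*r + 7) - 21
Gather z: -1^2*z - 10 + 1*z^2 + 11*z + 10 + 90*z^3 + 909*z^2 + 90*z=90*z^3 + 910*z^2 + 100*z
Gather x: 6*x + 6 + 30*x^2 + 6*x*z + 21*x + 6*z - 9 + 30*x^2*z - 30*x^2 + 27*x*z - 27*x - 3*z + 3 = 30*x^2*z + 33*x*z + 3*z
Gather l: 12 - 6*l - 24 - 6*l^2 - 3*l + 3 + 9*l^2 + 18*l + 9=3*l^2 + 9*l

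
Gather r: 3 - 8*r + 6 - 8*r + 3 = 12 - 16*r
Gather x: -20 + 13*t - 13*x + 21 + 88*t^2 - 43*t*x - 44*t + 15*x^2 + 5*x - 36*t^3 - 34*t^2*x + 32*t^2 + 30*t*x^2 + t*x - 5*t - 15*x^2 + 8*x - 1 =-36*t^3 + 120*t^2 + 30*t*x^2 - 36*t + x*(-34*t^2 - 42*t)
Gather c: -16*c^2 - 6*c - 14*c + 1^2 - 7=-16*c^2 - 20*c - 6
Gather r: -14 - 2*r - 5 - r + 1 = -3*r - 18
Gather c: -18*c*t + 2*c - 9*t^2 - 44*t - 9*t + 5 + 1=c*(2 - 18*t) - 9*t^2 - 53*t + 6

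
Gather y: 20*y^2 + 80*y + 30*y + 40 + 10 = 20*y^2 + 110*y + 50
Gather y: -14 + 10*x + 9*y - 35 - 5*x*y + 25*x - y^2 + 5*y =35*x - y^2 + y*(14 - 5*x) - 49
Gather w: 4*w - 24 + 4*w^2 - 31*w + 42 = 4*w^2 - 27*w + 18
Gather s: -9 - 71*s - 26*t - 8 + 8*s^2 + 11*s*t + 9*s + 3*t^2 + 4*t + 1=8*s^2 + s*(11*t - 62) + 3*t^2 - 22*t - 16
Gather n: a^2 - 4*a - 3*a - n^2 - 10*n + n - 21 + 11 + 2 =a^2 - 7*a - n^2 - 9*n - 8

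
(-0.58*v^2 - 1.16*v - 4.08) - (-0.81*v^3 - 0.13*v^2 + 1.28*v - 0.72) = 0.81*v^3 - 0.45*v^2 - 2.44*v - 3.36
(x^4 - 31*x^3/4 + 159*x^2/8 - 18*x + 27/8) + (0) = x^4 - 31*x^3/4 + 159*x^2/8 - 18*x + 27/8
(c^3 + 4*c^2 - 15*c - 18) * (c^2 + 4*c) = c^5 + 8*c^4 + c^3 - 78*c^2 - 72*c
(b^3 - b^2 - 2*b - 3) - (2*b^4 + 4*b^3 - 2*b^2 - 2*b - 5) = -2*b^4 - 3*b^3 + b^2 + 2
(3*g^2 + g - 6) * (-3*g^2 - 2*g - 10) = -9*g^4 - 9*g^3 - 14*g^2 + 2*g + 60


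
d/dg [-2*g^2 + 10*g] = 10 - 4*g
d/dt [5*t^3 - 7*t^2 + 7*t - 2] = 15*t^2 - 14*t + 7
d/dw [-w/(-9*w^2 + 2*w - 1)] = (1 - 9*w^2)/(81*w^4 - 36*w^3 + 22*w^2 - 4*w + 1)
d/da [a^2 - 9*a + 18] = 2*a - 9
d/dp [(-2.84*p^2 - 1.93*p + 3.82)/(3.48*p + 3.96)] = (-9.8832*p^2 - 22.4928*p - 20.9364)/(12.1104*p^2 + 27.5616*p + 15.6816)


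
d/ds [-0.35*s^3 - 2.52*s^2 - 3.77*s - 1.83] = -1.05*s^2 - 5.04*s - 3.77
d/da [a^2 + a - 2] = 2*a + 1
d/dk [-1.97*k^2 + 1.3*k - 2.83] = 1.3 - 3.94*k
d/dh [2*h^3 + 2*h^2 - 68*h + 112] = 6*h^2 + 4*h - 68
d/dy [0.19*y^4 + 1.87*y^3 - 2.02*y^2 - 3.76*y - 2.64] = 0.76*y^3 + 5.61*y^2 - 4.04*y - 3.76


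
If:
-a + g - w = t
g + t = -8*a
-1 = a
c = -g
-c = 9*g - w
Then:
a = -1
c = 7/6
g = -7/6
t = 55/6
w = -28/3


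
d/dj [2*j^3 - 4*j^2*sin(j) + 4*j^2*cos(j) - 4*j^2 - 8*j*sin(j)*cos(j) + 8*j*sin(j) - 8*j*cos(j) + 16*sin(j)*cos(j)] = -4*sqrt(2)*j^2*sin(j + pi/4) + 6*j^2 + 16*j*cos(j) - 8*j*cos(2*j) - 8*j - 4*sin(2*j) + 16*cos(2*j) - 8*sqrt(2)*cos(j + pi/4)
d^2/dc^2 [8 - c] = 0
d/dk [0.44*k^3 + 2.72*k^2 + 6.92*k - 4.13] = 1.32*k^2 + 5.44*k + 6.92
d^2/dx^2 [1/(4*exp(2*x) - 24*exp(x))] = ((3 - 2*exp(x))*(exp(x) - 6) + 4*(exp(x) - 3)^2)*exp(-x)/(2*(exp(x) - 6)^3)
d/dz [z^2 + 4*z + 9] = 2*z + 4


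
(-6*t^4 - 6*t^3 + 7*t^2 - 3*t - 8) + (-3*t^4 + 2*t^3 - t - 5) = -9*t^4 - 4*t^3 + 7*t^2 - 4*t - 13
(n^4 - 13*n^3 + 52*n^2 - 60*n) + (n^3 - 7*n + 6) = n^4 - 12*n^3 + 52*n^2 - 67*n + 6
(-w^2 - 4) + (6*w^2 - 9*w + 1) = 5*w^2 - 9*w - 3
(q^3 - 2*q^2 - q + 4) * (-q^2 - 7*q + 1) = -q^5 - 5*q^4 + 16*q^3 + q^2 - 29*q + 4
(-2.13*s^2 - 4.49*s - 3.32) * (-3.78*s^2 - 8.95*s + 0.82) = 8.0514*s^4 + 36.0357*s^3 + 50.9885*s^2 + 26.0322*s - 2.7224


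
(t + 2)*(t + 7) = t^2 + 9*t + 14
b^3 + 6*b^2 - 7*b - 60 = (b - 3)*(b + 4)*(b + 5)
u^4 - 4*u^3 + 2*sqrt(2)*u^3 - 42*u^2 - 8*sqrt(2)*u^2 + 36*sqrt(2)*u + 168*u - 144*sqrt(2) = (u - 4)*(u - 3*sqrt(2))*(u - sqrt(2))*(u + 6*sqrt(2))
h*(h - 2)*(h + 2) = h^3 - 4*h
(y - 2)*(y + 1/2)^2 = y^3 - y^2 - 7*y/4 - 1/2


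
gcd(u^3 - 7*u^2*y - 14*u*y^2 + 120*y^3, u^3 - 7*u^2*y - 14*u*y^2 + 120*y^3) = u^3 - 7*u^2*y - 14*u*y^2 + 120*y^3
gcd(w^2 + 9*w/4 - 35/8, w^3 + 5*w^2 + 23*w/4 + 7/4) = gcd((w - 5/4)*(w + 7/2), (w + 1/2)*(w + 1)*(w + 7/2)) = w + 7/2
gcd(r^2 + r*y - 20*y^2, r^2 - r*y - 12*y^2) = -r + 4*y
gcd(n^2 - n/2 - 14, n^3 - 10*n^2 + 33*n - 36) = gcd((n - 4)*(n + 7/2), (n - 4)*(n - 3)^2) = n - 4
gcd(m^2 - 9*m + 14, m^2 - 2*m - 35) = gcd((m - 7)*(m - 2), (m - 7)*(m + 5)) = m - 7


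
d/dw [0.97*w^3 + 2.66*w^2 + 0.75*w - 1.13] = 2.91*w^2 + 5.32*w + 0.75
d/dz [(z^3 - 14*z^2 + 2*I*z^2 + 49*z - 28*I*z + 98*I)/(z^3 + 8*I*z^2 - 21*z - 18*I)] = (z*(14 + 6*I) - 98 - 42*I)/(z^3 + 9*I*z^2 - 27*z - 27*I)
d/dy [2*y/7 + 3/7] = 2/7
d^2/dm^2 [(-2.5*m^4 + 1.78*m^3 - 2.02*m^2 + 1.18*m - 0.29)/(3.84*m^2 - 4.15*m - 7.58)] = (-73.7280000000001*m^6 + 239.04*m^5 + 178.2705*m^4 - 1122.928092*m^3 - 1766.167848*m^2 + 847.441968*m - 333.233602)/(56.623104*m^6 - 183.58272*m^5 - 136.911744*m^4 + 653.295905*m^3 + 270.258078*m^2 - 715.33218*m - 435.519512)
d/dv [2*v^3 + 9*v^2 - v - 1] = 6*v^2 + 18*v - 1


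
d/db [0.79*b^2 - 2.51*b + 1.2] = 1.58*b - 2.51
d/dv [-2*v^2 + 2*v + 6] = 2 - 4*v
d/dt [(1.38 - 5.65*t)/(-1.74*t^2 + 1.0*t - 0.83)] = (-9.831*t^2 + 4.8024*t + 3.3095)/(3.0276*t^4 - 3.48*t^3 + 3.8884*t^2 - 1.66*t + 0.6889)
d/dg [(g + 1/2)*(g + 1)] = 2*g + 3/2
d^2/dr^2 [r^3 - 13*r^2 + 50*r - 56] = 6*r - 26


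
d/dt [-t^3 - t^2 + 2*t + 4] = -3*t^2 - 2*t + 2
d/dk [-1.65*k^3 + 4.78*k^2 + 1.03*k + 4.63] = -4.95*k^2 + 9.56*k + 1.03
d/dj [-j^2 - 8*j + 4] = -2*j - 8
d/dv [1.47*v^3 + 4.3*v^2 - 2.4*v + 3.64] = 4.41*v^2 + 8.6*v - 2.4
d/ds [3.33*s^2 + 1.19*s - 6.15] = 6.66*s + 1.19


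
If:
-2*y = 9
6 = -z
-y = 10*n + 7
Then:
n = -1/4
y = -9/2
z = -6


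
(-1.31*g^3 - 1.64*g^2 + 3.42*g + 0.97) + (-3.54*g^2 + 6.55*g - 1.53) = -1.31*g^3 - 5.18*g^2 + 9.97*g - 0.56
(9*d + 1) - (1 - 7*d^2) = 7*d^2 + 9*d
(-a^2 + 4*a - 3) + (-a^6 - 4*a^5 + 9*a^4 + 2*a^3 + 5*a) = -a^6 - 4*a^5 + 9*a^4 + 2*a^3 - a^2 + 9*a - 3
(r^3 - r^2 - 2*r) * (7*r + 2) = 7*r^4 - 5*r^3 - 16*r^2 - 4*r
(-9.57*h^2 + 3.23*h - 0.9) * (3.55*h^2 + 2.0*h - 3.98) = -33.9735*h^4 - 7.6735*h^3 + 41.3536*h^2 - 14.6554*h + 3.582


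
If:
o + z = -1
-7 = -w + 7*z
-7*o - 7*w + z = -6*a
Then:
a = 41*z/6 + 7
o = -z - 1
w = 7*z + 7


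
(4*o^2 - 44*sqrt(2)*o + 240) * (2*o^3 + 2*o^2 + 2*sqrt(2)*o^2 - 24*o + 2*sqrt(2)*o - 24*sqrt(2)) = 8*o^5 - 80*sqrt(2)*o^4 + 8*o^4 - 80*sqrt(2)*o^3 + 208*o^3 + 304*o^2 + 1440*sqrt(2)*o^2 - 3648*o + 480*sqrt(2)*o - 5760*sqrt(2)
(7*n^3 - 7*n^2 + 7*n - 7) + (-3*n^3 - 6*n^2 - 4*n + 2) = 4*n^3 - 13*n^2 + 3*n - 5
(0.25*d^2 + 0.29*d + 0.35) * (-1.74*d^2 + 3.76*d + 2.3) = -0.435*d^4 + 0.4354*d^3 + 1.0564*d^2 + 1.983*d + 0.805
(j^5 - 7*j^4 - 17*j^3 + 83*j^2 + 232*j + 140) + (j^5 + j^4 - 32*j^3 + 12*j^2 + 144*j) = 2*j^5 - 6*j^4 - 49*j^3 + 95*j^2 + 376*j + 140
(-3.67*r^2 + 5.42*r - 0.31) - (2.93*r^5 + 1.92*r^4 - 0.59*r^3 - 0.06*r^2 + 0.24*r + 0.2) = -2.93*r^5 - 1.92*r^4 + 0.59*r^3 - 3.61*r^2 + 5.18*r - 0.51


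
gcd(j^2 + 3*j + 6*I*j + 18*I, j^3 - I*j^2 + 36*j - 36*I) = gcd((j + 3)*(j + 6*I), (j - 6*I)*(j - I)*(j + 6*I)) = j + 6*I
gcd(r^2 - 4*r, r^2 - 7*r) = r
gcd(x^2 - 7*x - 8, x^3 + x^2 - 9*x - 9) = x + 1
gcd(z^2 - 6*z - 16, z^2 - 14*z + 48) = z - 8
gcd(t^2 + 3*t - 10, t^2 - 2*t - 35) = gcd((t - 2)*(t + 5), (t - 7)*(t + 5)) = t + 5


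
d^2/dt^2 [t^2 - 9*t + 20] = 2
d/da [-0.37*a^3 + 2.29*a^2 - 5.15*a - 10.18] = -1.11*a^2 + 4.58*a - 5.15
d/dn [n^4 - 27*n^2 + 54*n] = 4*n^3 - 54*n + 54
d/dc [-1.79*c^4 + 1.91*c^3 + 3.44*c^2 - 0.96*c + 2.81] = -7.16*c^3 + 5.73*c^2 + 6.88*c - 0.96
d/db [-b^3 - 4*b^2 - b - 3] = -3*b^2 - 8*b - 1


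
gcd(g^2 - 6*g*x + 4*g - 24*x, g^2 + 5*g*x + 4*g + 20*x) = g + 4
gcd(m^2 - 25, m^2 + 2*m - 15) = m + 5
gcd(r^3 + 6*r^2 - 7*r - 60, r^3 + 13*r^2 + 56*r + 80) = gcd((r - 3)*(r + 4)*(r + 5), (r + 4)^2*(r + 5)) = r^2 + 9*r + 20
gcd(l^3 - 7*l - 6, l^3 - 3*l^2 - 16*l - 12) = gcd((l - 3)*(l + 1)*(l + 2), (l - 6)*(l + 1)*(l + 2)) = l^2 + 3*l + 2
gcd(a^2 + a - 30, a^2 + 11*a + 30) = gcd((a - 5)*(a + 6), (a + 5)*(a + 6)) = a + 6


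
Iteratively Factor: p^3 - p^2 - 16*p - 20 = (p + 2)*(p^2 - 3*p - 10) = (p - 5)*(p + 2)*(p + 2)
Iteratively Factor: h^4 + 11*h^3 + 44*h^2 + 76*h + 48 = (h + 4)*(h^3 + 7*h^2 + 16*h + 12) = (h + 2)*(h + 4)*(h^2 + 5*h + 6) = (h + 2)^2*(h + 4)*(h + 3)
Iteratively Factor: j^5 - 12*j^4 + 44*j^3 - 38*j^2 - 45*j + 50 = (j - 1)*(j^4 - 11*j^3 + 33*j^2 - 5*j - 50) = (j - 2)*(j - 1)*(j^3 - 9*j^2 + 15*j + 25) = (j - 5)*(j - 2)*(j - 1)*(j^2 - 4*j - 5) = (j - 5)^2*(j - 2)*(j - 1)*(j + 1)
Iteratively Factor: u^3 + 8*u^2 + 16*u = (u + 4)*(u^2 + 4*u) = u*(u + 4)*(u + 4)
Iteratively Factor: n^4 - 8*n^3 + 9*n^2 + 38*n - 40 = (n - 1)*(n^3 - 7*n^2 + 2*n + 40) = (n - 1)*(n + 2)*(n^2 - 9*n + 20) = (n - 5)*(n - 1)*(n + 2)*(n - 4)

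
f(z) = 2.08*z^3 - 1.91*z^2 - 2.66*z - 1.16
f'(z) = 6.24*z^2 - 3.82*z - 2.66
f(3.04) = 31.54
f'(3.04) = 43.39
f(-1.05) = -2.88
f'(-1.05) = 8.23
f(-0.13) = -0.85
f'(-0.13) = -2.06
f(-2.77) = -52.66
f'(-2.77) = 55.80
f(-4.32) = -193.01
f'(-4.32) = 130.30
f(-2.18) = -25.99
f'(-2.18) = 35.32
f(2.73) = 19.66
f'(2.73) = 33.42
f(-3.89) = -142.15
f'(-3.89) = 106.62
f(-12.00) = -3838.52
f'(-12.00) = 941.74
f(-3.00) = -66.53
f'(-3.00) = 64.96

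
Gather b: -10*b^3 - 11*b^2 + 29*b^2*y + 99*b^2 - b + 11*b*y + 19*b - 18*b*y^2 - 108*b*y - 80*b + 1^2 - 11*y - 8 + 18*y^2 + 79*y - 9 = -10*b^3 + b^2*(29*y + 88) + b*(-18*y^2 - 97*y - 62) + 18*y^2 + 68*y - 16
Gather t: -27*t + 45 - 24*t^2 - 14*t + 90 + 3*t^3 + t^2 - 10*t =3*t^3 - 23*t^2 - 51*t + 135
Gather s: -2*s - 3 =-2*s - 3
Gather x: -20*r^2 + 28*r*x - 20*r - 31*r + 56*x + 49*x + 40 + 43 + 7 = -20*r^2 - 51*r + x*(28*r + 105) + 90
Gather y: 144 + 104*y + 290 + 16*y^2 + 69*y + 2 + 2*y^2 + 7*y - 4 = 18*y^2 + 180*y + 432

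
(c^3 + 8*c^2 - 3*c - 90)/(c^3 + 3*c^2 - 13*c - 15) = (c + 6)/(c + 1)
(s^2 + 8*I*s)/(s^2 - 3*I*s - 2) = s*(s + 8*I)/(s^2 - 3*I*s - 2)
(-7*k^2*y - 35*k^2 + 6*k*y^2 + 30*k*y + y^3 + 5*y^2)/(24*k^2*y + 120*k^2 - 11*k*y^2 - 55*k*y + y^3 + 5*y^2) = (-7*k^2 + 6*k*y + y^2)/(24*k^2 - 11*k*y + y^2)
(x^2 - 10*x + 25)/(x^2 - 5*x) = (x - 5)/x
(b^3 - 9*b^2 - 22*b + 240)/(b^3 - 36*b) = (b^2 - 3*b - 40)/(b*(b + 6))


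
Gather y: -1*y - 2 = -y - 2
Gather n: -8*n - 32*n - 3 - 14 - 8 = -40*n - 25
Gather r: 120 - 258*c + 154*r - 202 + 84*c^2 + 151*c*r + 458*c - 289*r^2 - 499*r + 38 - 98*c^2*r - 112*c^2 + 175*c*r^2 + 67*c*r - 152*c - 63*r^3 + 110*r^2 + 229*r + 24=-28*c^2 + 48*c - 63*r^3 + r^2*(175*c - 179) + r*(-98*c^2 + 218*c - 116) - 20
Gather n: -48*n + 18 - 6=12 - 48*n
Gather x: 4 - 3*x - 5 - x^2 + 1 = -x^2 - 3*x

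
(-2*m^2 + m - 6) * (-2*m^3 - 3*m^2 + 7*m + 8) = 4*m^5 + 4*m^4 - 5*m^3 + 9*m^2 - 34*m - 48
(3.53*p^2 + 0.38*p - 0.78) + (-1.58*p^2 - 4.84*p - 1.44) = 1.95*p^2 - 4.46*p - 2.22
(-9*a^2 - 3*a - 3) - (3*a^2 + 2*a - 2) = -12*a^2 - 5*a - 1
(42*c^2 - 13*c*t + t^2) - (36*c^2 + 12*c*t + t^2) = 6*c^2 - 25*c*t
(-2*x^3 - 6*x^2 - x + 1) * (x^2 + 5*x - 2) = -2*x^5 - 16*x^4 - 27*x^3 + 8*x^2 + 7*x - 2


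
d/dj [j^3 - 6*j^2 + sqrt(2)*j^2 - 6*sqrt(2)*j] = 3*j^2 - 12*j + 2*sqrt(2)*j - 6*sqrt(2)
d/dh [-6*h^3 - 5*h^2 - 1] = 2*h*(-9*h - 5)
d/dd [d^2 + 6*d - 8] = 2*d + 6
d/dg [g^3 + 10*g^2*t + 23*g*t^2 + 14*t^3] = 3*g^2 + 20*g*t + 23*t^2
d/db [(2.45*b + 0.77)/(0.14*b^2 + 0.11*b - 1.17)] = (0.343*b^2 + 0.2695*b - (0.28*b + 0.11)*(2.45*b + 0.77) - 2.8665)/(0.14*b^2 + 0.11*b - 1.17)^2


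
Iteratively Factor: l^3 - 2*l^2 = (l)*(l^2 - 2*l) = l^2*(l - 2)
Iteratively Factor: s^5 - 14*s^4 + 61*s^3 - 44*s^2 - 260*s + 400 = (s - 2)*(s^4 - 12*s^3 + 37*s^2 + 30*s - 200) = (s - 5)*(s - 2)*(s^3 - 7*s^2 + 2*s + 40) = (s - 5)*(s - 4)*(s - 2)*(s^2 - 3*s - 10) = (s - 5)*(s - 4)*(s - 2)*(s + 2)*(s - 5)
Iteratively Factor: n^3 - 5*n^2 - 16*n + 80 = (n + 4)*(n^2 - 9*n + 20) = (n - 4)*(n + 4)*(n - 5)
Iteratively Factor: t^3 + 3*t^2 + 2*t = (t)*(t^2 + 3*t + 2) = t*(t + 1)*(t + 2)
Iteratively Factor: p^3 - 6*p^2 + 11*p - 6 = (p - 3)*(p^2 - 3*p + 2) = (p - 3)*(p - 2)*(p - 1)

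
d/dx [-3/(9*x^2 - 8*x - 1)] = 6*(9*x - 4)/(-9*x^2 + 8*x + 1)^2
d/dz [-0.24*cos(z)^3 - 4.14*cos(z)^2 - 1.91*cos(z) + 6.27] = (0.72*cos(z)^2 + 8.28*cos(z) + 1.91)*sin(z)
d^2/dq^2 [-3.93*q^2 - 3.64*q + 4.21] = -7.86000000000000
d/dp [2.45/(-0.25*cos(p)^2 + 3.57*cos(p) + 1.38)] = (8.7465 - 1.225*cos(p))*sin(p)/(-0.25*cos(p)^2 + 3.57*cos(p) + 1.38)^2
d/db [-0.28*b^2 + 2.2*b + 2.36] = 2.2 - 0.56*b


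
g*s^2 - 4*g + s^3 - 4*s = (g + s)*(s - 2)*(s + 2)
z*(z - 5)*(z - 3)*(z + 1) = z^4 - 7*z^3 + 7*z^2 + 15*z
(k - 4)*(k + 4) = k^2 - 16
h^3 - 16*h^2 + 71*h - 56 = (h - 8)*(h - 7)*(h - 1)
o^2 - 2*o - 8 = (o - 4)*(o + 2)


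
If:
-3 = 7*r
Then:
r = -3/7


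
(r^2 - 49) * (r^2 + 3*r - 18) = r^4 + 3*r^3 - 67*r^2 - 147*r + 882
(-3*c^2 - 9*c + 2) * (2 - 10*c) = 30*c^3 + 84*c^2 - 38*c + 4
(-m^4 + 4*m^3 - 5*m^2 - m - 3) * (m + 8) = -m^5 - 4*m^4 + 27*m^3 - 41*m^2 - 11*m - 24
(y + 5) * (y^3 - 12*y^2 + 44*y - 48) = y^4 - 7*y^3 - 16*y^2 + 172*y - 240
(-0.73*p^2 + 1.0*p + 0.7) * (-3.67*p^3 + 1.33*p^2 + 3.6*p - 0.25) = 2.6791*p^5 - 4.6409*p^4 - 3.867*p^3 + 4.7135*p^2 + 2.27*p - 0.175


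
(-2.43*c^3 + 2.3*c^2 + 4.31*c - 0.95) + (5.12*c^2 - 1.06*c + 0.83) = -2.43*c^3 + 7.42*c^2 + 3.25*c - 0.12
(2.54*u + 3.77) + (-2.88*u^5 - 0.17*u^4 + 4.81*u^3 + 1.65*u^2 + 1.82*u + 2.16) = -2.88*u^5 - 0.17*u^4 + 4.81*u^3 + 1.65*u^2 + 4.36*u + 5.93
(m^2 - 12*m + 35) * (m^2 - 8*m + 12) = m^4 - 20*m^3 + 143*m^2 - 424*m + 420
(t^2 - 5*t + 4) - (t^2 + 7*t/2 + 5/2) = 3/2 - 17*t/2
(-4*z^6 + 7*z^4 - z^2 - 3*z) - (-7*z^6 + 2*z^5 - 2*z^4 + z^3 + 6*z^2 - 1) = 3*z^6 - 2*z^5 + 9*z^4 - z^3 - 7*z^2 - 3*z + 1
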